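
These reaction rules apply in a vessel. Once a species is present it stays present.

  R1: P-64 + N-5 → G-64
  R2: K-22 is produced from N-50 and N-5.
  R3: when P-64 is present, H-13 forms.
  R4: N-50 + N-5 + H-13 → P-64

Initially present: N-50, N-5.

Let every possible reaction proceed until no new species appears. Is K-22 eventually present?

N-50 and N-5 present → K-22 forms (R2).

Yes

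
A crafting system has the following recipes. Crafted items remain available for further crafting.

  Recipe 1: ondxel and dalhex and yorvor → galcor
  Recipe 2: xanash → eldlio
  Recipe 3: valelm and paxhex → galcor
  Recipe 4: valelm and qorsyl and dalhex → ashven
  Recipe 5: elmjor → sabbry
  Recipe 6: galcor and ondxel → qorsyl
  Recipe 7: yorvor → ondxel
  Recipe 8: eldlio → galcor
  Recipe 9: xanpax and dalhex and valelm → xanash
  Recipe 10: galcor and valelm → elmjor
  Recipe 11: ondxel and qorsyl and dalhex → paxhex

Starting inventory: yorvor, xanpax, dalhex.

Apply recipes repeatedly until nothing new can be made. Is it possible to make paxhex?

Yes

Using Recipe 7, yorvor makes ondxel.
ondxel and dalhex and yorvor → galcor (Recipe 1).
Using Recipe 6, galcor and ondxel make qorsyl.
ondxel and qorsyl and dalhex → paxhex (Recipe 11).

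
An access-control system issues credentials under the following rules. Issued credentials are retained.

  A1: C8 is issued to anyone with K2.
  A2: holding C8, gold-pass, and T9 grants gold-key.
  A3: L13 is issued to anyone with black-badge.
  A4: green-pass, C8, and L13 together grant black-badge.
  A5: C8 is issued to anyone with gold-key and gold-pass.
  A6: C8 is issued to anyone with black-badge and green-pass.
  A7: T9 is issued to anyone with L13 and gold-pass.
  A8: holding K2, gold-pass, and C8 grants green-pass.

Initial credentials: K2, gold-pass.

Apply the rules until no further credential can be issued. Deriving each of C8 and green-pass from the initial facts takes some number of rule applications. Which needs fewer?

C8

C8: Holding K2 grants C8 (A1). [1 rule application]
green-pass: Holding K2 grants C8 (A1). Holding K2, gold-pass, and C8 grants green-pass (A8). [2 rule applications]
C8 needs fewer.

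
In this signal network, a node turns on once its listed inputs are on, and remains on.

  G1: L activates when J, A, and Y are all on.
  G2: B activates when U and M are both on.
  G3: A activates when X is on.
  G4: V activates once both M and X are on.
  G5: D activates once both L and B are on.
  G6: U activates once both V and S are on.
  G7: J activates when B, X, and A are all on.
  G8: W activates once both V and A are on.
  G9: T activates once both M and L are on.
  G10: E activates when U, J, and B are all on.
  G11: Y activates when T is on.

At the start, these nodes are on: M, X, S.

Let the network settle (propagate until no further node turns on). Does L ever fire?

No

L would need J, A, and Y (G1), but Y never turns on.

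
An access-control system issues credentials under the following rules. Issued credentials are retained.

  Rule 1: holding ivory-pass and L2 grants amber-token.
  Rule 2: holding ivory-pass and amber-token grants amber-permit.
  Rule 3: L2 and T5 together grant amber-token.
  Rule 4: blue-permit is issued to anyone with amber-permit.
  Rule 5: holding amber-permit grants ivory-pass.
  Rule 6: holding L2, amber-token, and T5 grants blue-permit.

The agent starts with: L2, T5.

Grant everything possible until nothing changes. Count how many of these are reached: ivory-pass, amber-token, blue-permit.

Holding L2 and T5 grants amber-token (Rule 3).
Holding L2, amber-token, and T5 grants blue-permit (Rule 6).
ivory-pass would need amber-permit (Rule 5), but amber-permit is never granted.
amber-token: reached.
blue-permit: reached.
Reached: amber-token and blue-permit — 2 of the 3.

2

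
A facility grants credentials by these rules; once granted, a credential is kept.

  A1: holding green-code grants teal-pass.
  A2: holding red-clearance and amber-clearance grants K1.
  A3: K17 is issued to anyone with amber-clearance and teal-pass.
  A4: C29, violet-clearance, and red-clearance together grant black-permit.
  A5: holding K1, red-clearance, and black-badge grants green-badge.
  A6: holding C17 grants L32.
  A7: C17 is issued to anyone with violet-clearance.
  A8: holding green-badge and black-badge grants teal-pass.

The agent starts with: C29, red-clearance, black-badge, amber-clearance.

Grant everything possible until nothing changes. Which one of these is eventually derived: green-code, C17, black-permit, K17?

Holding red-clearance and amber-clearance grants K1 (A2).
Holding K1, red-clearance, and black-badge grants green-badge (A5).
Holding green-badge and black-badge grants teal-pass (A8).
Holding amber-clearance and teal-pass grants K17 (A3).
C17 would need violet-clearance (A7), but violet-clearance is never granted. No rule produces green-code, and it is not given. black-permit would need C29, violet-clearance, and red-clearance (A4), but violet-clearance is never granted.

K17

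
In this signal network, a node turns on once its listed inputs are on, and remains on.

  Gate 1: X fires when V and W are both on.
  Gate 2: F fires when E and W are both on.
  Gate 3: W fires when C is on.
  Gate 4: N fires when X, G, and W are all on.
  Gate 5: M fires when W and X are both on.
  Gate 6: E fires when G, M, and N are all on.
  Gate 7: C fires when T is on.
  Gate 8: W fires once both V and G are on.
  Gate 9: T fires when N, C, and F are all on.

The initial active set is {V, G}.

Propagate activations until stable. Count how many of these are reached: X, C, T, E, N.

Gate 8: V and G on → W on.
V and W are on, so X fires (Gate 1).
X, G, and W are on, so N fires (Gate 4).
Gate 5: W and X on → M on.
Gate 6: G, M, and N on → E on.
X: reached.
C would need T (Gate 7), but T never turns on.
T would need N, C, and F (Gate 9), but C never turns on.
E: reached.
N: reached.
Reached: X, E, and N — 3 of the 5.

3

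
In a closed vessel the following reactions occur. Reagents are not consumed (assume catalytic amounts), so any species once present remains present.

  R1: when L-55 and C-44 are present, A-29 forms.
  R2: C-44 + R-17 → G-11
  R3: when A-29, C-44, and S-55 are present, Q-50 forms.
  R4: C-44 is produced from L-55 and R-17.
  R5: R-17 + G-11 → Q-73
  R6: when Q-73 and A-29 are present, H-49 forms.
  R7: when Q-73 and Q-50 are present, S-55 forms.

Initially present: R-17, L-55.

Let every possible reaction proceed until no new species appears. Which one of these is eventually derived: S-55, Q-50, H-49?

L-55 and R-17 present → C-44 forms (R4).
L-55 and C-44 present → A-29 forms (R1).
C-44 and R-17 present → G-11 forms (R2).
R-17 and G-11 present → Q-73 forms (R5).
Q-73 and A-29 present → H-49 forms (R6).
S-55 would need Q-73 and Q-50 (R7), but Q-50 never forms. Q-50 would need A-29, C-44, and S-55 (R3), but S-55 never forms.

H-49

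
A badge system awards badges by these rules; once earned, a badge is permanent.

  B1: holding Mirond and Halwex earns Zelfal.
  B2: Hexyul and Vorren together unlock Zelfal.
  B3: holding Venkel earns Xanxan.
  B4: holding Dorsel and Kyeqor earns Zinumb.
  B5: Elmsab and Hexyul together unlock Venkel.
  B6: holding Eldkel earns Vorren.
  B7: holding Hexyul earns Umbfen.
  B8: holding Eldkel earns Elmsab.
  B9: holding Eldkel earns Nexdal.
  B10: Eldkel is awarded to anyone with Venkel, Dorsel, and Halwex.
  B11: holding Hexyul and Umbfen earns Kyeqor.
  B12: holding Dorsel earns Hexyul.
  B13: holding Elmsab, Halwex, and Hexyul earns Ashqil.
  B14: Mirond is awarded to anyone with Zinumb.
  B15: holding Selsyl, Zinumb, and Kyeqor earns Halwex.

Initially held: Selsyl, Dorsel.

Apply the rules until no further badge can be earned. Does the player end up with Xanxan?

No

Xanxan would need Venkel (B3), but Venkel is never earned.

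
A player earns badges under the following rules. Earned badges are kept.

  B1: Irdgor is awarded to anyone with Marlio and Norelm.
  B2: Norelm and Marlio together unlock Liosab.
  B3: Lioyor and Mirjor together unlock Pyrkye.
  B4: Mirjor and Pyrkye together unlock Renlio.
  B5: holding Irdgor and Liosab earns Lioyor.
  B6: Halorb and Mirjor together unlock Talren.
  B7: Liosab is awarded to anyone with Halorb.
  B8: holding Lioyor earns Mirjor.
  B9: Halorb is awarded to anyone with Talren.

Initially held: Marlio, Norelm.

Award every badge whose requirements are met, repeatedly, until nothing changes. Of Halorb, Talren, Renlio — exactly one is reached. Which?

Renlio

With Marlio and Norelm, Irdgor is earned (B1).
With Norelm and Marlio, Liosab is earned (B2).
With Irdgor and Liosab, Lioyor is earned (B5).
With Lioyor, Mirjor is earned (B8).
With Lioyor and Mirjor, Pyrkye is earned (B3).
With Mirjor and Pyrkye, Renlio is earned (B4).
Talren would need Halorb and Mirjor (B6), but Halorb is never earned. Halorb would need Talren (B9), but Talren is never earned.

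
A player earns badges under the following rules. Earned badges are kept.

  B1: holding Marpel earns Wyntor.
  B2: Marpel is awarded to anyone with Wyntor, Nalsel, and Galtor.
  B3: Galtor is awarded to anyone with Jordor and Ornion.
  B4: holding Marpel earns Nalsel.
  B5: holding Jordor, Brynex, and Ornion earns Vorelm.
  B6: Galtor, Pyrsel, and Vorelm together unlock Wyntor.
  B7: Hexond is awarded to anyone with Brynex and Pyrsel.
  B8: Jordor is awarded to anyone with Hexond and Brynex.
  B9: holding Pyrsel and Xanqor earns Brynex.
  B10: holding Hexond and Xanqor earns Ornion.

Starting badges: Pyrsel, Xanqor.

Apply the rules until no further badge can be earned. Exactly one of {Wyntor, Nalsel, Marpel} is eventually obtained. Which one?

With Pyrsel and Xanqor, Brynex is earned (B9).
With Brynex and Pyrsel, Hexond is earned (B7).
With Hexond and Xanqor, Ornion is earned (B10).
With Hexond and Brynex, Jordor is earned (B8).
With Jordor, Brynex, and Ornion, Vorelm is earned (B5).
With Jordor and Ornion, Galtor is earned (B3).
With Galtor, Pyrsel, and Vorelm, Wyntor is earned (B6).
Marpel would need Wyntor, Nalsel, and Galtor (B2), but Nalsel is never earned. Nalsel would need Marpel (B4), but Marpel is never earned.

Wyntor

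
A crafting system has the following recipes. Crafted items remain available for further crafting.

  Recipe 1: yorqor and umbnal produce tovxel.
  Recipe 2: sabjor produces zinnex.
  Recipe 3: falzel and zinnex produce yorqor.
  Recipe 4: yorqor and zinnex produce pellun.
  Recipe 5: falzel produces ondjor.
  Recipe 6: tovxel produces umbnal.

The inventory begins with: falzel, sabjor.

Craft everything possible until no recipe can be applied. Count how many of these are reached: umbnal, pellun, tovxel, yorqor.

2

sabjor → zinnex (Recipe 2).
Using Recipe 3, falzel and zinnex make yorqor.
yorqor and zinnex → pellun (Recipe 4).
umbnal would need tovxel (Recipe 6), but tovxel is never obtained.
pellun: reached.
tovxel would need yorqor and umbnal (Recipe 1), but umbnal is never obtained.
yorqor: reached.
Reached: pellun and yorqor — 2 of the 4.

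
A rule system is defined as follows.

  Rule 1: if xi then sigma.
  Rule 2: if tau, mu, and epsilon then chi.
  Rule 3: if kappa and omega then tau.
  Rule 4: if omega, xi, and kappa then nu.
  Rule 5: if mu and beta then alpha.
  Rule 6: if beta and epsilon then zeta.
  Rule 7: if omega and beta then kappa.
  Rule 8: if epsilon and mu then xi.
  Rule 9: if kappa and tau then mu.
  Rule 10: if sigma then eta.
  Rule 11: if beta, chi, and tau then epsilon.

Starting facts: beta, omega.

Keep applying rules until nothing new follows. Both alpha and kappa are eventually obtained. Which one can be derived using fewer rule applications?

kappa

kappa: omega and beta hold, so kappa follows (Rule 7). [1 rule application]
alpha: From omega and beta, Rule 7 gives kappa. kappa and omega hold, so tau follows (Rule 3). kappa and tau hold, so mu follows (Rule 9). mu and beta hold, so alpha follows (Rule 5). [4 rule applications]
kappa needs fewer.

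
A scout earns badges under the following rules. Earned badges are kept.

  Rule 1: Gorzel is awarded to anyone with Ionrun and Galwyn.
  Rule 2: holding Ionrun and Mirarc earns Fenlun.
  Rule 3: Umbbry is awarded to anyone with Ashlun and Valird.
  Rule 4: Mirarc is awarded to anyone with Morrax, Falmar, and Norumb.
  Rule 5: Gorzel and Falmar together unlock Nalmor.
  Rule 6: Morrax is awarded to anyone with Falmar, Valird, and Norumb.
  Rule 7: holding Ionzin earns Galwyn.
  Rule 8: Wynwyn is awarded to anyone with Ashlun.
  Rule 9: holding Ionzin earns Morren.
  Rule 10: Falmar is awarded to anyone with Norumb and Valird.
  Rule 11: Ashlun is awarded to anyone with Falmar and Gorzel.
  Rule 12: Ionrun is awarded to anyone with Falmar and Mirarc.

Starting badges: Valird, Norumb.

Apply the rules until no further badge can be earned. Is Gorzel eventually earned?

Gorzel would need Ionrun and Galwyn (Rule 1), but Galwyn is never earned.

No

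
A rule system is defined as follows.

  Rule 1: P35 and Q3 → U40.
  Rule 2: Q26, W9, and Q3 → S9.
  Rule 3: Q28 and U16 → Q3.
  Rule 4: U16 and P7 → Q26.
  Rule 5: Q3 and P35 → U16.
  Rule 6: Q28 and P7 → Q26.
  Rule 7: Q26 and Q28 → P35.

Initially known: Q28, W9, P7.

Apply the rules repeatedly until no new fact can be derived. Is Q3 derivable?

No

Q3 would need Q28 and U16 (Rule 3), but U16 is never established.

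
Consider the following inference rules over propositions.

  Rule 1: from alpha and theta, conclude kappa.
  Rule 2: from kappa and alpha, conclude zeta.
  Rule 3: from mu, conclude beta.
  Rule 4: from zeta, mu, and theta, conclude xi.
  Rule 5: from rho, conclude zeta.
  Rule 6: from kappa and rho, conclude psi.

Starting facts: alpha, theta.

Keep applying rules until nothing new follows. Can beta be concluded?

No

beta would need mu (Rule 3), but mu is never established.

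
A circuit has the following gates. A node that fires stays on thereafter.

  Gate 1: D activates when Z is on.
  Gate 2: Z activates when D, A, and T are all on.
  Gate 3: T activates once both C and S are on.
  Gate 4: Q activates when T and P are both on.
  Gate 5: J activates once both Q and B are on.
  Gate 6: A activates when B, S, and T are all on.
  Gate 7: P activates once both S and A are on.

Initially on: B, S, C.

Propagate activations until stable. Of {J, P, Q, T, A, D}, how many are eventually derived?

C and S are on, so T activates (Gate 3).
Gate 6: B, S, and T on → A on.
Gate 7: S and A on → P on.
Gate 4: T and P on → Q on.
Q and B are on, so J activates (Gate 5).
J: reached.
P: reached.
Q: reached.
T: reached.
A: reached.
D would need Z (Gate 1), but Z never turns on.
Reached: J, P, Q, T, and A — 5 of the 6.

5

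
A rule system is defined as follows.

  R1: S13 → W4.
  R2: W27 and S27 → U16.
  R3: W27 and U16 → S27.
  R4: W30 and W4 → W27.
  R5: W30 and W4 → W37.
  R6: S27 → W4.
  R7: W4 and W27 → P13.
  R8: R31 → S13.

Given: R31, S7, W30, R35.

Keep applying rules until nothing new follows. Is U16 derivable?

No

U16 would need W27 and S27 (R2), but S27 is never established.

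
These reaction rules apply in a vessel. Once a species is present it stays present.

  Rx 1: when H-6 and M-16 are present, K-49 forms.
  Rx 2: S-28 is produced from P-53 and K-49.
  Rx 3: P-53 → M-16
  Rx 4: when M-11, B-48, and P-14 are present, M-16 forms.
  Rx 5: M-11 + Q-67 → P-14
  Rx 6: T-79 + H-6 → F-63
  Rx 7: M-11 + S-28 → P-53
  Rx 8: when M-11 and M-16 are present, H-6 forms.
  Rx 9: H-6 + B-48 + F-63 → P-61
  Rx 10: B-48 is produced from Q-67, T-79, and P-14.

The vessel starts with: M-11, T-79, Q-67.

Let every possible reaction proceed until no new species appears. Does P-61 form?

M-11 and Q-67 present → P-14 forms (Rx 5).
Q-67, T-79, and P-14 present → B-48 forms (Rx 10).
M-11, B-48, and P-14 present → M-16 forms (Rx 4).
M-11 and M-16 present → H-6 forms (Rx 8).
T-79 and H-6 present → F-63 forms (Rx 6).
H-6, B-48, and F-63 present → P-61 forms (Rx 9).

Yes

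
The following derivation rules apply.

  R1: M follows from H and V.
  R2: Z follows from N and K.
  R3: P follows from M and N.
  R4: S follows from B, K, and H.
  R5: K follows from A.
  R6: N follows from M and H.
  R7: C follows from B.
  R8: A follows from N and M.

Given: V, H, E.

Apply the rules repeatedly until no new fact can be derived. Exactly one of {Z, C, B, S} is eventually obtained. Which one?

H and V hold, so M follows (R1).
M and H hold, so N follows (R6).
N and M hold, so A follows (R8).
A holds, so K follows (R5).
N and K hold, so Z follows (R2).
S would need B, K, and H (R4), but B is never established. No rule produces B, and it is not given. C would need B (R7), but B is never established.

Z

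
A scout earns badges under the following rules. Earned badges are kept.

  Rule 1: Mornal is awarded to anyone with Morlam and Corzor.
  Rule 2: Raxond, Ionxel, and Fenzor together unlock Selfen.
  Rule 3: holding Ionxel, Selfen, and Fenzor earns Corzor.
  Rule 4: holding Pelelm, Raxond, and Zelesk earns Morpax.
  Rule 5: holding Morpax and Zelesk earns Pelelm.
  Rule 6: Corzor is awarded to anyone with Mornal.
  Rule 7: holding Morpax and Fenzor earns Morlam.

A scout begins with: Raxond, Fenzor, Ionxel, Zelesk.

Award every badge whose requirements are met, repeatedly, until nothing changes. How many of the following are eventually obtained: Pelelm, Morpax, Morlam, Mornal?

0

Pelelm would need Morpax and Zelesk (Rule 5), but Morpax is never earned.
Morpax would need Pelelm, Raxond, and Zelesk (Rule 4), but Pelelm is never earned.
Morlam would need Morpax and Fenzor (Rule 7), but Morpax is never earned.
Mornal would need Morlam and Corzor (Rule 1), but Morlam is never earned.
None of the 4 are reached.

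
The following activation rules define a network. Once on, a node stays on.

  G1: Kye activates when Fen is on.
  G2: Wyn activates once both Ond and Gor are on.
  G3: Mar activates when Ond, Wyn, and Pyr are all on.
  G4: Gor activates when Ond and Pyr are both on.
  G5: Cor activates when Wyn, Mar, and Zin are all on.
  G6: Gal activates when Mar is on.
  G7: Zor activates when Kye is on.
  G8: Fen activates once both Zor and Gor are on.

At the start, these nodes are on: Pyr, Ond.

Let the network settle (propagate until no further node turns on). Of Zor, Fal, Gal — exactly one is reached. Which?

Ond and Pyr are on, so Gor activates (G4).
Ond and Gor are on, so Wyn activates (G2).
G3: Ond, Wyn, and Pyr on → Mar on.
G6: Mar on → Gal on.
Zor would need Kye (G7), but Kye never turns on. No rule produces Fal, and it is not given.

Gal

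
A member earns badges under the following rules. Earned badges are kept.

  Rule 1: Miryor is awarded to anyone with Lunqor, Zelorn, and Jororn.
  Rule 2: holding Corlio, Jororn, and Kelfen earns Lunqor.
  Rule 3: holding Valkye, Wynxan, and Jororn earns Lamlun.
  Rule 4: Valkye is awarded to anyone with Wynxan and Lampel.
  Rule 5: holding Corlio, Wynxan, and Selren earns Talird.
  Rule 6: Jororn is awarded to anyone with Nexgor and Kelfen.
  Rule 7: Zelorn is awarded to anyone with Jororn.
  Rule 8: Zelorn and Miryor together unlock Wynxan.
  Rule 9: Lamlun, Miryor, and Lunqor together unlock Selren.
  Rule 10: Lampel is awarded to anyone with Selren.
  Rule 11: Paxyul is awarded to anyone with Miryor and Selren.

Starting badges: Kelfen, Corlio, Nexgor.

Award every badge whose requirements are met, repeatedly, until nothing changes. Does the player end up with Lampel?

Lampel would need Selren (Rule 10), but Selren is never earned.

No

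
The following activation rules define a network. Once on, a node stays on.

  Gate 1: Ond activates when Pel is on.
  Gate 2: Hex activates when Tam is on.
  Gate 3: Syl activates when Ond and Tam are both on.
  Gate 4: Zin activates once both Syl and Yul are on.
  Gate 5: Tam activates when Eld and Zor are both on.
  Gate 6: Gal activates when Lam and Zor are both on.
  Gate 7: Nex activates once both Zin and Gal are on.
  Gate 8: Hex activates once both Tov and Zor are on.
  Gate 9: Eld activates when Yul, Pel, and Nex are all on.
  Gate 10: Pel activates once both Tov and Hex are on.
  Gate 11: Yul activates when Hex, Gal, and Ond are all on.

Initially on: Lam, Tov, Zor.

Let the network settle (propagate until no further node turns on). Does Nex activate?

Nex would need Zin and Gal (Gate 7), but Zin never turns on.

No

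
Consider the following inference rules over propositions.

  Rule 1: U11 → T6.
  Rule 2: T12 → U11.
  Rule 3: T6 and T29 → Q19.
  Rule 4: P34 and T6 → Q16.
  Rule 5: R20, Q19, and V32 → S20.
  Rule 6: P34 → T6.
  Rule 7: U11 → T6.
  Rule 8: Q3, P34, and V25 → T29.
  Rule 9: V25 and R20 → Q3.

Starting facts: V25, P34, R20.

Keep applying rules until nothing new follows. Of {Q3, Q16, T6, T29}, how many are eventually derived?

4

From P34, Rule 6 gives T6.
From V25 and R20, Rule 9 gives Q3.
P34 and T6 hold, so Q16 follows (Rule 4).
Q3, P34, and V25 hold, so T29 follows (Rule 8).
Q3: reached.
Q16: reached.
T6: reached.
T29: reached.
All 4 are reached.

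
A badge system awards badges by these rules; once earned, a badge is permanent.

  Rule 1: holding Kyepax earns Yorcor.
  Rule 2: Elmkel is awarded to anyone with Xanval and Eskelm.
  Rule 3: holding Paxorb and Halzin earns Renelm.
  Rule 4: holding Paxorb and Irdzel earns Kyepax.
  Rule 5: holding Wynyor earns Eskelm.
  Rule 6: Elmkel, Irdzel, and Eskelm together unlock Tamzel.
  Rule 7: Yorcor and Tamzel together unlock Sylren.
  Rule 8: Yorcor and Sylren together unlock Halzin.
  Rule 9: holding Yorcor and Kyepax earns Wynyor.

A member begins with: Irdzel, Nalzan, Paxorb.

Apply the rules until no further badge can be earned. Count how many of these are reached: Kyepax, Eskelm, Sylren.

With Paxorb and Irdzel, Kyepax is earned (Rule 4).
With Kyepax, Yorcor is earned (Rule 1).
With Yorcor and Kyepax, Wynyor is earned (Rule 9).
With Wynyor, Eskelm is earned (Rule 5).
Kyepax: reached.
Eskelm: reached.
Sylren would need Yorcor and Tamzel (Rule 7), but Tamzel is never earned.
Reached: Kyepax and Eskelm — 2 of the 3.

2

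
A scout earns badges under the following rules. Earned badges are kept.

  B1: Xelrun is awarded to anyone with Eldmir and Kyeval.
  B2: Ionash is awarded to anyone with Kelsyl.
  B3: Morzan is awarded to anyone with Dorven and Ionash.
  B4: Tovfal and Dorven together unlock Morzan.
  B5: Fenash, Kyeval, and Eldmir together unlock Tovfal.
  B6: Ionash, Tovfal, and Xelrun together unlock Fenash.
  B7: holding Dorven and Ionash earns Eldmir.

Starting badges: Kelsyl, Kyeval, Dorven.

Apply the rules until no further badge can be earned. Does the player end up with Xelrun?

Yes

With Kelsyl, Ionash is earned (B2).
With Dorven and Ionash, Eldmir is earned (B7).
With Eldmir and Kyeval, Xelrun is earned (B1).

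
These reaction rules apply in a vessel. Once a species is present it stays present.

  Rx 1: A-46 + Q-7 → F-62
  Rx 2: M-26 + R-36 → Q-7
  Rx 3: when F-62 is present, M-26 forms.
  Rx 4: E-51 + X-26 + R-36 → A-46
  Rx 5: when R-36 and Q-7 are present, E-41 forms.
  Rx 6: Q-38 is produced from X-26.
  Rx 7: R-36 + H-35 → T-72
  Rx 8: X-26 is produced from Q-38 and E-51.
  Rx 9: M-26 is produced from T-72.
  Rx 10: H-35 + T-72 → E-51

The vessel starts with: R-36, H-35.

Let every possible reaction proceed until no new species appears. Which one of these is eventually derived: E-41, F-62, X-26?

R-36 and H-35 present → T-72 forms (Rx 7).
T-72 present → M-26 forms (Rx 9).
M-26 and R-36 present → Q-7 forms (Rx 2).
R-36 and Q-7 present → E-41 forms (Rx 5).
F-62 would need A-46 and Q-7 (Rx 1), but A-46 never forms. X-26 would need Q-38 and E-51 (Rx 8), but Q-38 never forms.

E-41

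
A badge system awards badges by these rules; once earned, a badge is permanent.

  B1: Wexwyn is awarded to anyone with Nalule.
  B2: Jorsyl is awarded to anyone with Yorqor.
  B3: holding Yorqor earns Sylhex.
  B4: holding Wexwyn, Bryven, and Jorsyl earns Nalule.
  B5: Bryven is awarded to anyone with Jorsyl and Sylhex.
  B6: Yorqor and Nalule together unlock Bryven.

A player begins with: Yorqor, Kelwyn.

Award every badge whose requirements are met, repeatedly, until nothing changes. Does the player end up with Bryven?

With Yorqor, Jorsyl is earned (B2).
With Yorqor, Sylhex is earned (B3).
With Jorsyl and Sylhex, Bryven is earned (B5).

Yes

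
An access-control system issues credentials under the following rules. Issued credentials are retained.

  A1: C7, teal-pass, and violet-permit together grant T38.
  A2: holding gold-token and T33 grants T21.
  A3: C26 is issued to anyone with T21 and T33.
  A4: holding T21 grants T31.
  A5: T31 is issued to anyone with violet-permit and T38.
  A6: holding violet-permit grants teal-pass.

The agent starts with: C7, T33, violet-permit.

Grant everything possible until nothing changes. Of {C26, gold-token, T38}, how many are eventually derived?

1

Holding violet-permit grants teal-pass (A6).
Holding C7, teal-pass, and violet-permit grants T38 (A1).
C26 would need T21 and T33 (A3), but T21 is never granted.
No rule produces gold-token, and it is not given.
T38: reached.
Reached: T38 — 1 of the 3.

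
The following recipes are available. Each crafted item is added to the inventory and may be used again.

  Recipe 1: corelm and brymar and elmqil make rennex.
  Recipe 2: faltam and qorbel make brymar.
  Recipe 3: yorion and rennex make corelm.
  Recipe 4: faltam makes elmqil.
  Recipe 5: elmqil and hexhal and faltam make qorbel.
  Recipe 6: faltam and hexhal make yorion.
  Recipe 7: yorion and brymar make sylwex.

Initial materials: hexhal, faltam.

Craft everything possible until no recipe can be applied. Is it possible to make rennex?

No

rennex would need corelm, brymar, and elmqil (Recipe 1), but corelm is never obtained.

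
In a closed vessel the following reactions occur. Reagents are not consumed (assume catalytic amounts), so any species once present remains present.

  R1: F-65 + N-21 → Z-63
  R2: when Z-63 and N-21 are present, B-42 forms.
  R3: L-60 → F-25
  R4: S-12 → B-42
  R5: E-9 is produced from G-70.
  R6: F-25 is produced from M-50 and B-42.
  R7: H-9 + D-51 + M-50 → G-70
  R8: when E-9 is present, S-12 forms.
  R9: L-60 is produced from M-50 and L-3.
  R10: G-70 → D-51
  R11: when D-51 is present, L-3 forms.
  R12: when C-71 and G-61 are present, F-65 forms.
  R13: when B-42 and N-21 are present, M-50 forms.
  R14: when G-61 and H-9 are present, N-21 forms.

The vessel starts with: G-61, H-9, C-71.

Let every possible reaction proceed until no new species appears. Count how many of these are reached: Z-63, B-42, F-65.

3

C-71 and G-61 present → F-65 forms (R12).
G-61 and H-9 present → N-21 forms (R14).
F-65 and N-21 present → Z-63 forms (R1).
Z-63 and N-21 present → B-42 forms (R2).
Z-63: reached.
B-42: reached.
F-65: reached.
All 3 are reached.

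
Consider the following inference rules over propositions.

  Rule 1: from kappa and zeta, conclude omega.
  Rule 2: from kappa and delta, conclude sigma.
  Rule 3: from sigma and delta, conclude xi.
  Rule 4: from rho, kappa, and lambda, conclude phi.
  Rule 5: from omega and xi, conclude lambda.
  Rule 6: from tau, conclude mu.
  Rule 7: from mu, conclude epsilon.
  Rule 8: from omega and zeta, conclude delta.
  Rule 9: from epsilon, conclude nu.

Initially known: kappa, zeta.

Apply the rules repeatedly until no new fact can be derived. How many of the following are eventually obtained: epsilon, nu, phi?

epsilon would need mu (Rule 7), but mu is never established.
nu would need epsilon (Rule 9), but epsilon is never established.
phi would need rho, kappa, and lambda (Rule 4), but rho is never established.
None of the 3 are reached.

0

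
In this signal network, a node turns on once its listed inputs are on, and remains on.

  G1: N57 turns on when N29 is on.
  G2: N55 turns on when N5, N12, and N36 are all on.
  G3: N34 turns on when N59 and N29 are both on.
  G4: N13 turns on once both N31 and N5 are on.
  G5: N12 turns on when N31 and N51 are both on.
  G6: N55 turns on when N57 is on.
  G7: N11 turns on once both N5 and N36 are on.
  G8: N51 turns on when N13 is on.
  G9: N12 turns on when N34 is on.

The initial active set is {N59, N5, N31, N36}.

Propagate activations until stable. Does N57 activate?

No

N57 would need N29 (G1), but N29 never turns on.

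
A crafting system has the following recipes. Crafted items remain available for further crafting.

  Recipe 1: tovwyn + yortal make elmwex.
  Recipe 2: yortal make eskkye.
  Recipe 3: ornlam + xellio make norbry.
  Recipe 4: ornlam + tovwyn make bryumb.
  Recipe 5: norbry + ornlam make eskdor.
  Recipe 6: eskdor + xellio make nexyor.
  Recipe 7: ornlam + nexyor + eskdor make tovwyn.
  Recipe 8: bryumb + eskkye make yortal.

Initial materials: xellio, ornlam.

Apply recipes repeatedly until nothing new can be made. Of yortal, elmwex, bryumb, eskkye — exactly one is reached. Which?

ornlam + xellio → norbry (Recipe 3).
norbry + ornlam → eskdor (Recipe 5).
Using Recipe 6, eskdor and xellio make nexyor.
Using Recipe 7, ornlam, nexyor, and eskdor make tovwyn.
ornlam + tovwyn → bryumb (Recipe 4).
elmwex would need tovwyn and yortal (Recipe 1), but yortal is never obtained. eskkye would need yortal (Recipe 2), but yortal is never obtained. yortal would need bryumb and eskkye (Recipe 8), but eskkye is never obtained.

bryumb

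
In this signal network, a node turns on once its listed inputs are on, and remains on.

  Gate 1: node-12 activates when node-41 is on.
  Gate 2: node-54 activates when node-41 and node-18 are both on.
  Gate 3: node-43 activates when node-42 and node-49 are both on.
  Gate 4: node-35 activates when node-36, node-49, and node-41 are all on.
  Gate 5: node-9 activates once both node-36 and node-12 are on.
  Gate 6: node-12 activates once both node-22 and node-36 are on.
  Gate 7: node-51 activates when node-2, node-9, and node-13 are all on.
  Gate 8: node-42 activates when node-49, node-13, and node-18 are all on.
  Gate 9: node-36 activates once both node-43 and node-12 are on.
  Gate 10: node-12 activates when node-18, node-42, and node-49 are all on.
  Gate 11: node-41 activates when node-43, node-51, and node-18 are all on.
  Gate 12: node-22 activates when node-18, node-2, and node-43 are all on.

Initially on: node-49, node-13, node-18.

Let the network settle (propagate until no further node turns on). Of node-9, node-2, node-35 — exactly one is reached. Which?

node-9

Gate 8: node-49, node-13, and node-18 on → node-42 on.
node-18, node-42, and node-49 are on, so node-12 activates (Gate 10).
node-42 and node-49 are on, so node-43 activates (Gate 3).
node-43 and node-12 are on, so node-36 activates (Gate 9).
node-36 and node-12 are on, so node-9 activates (Gate 5).
node-35 would need node-36, node-49, and node-41 (Gate 4), but node-41 never turns on. No rule produces node-2, and it is not given.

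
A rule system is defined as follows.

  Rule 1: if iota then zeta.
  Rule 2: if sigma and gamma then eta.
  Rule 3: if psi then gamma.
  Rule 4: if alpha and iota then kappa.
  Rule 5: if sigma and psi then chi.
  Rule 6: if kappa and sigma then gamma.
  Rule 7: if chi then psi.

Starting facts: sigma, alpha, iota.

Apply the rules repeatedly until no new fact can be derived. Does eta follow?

Yes

From alpha and iota, Rule 4 gives kappa.
kappa and sigma hold, so gamma follows (Rule 6).
sigma and gamma hold, so eta follows (Rule 2).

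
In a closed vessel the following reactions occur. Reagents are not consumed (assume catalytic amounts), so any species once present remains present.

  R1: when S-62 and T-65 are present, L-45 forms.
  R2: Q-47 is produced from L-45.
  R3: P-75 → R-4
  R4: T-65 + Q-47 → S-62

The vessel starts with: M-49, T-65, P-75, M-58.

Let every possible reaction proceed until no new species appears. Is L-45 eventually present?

No

L-45 would need S-62 and T-65 (R1), but S-62 never forms.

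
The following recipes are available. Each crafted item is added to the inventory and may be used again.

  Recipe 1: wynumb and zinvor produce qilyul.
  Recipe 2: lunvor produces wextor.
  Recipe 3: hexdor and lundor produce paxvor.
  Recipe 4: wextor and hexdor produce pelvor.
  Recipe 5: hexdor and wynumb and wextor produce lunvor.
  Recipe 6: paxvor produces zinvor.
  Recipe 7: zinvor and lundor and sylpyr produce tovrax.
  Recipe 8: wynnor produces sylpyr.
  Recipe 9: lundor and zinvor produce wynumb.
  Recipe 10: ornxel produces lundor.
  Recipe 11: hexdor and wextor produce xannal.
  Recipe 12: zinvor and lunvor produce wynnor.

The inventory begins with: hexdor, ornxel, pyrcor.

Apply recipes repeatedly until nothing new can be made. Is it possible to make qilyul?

ornxel → lundor (Recipe 10).
hexdor and lundor → paxvor (Recipe 3).
paxvor → zinvor (Recipe 6).
lundor and zinvor → wynumb (Recipe 9).
Using Recipe 1, wynumb and zinvor make qilyul.

Yes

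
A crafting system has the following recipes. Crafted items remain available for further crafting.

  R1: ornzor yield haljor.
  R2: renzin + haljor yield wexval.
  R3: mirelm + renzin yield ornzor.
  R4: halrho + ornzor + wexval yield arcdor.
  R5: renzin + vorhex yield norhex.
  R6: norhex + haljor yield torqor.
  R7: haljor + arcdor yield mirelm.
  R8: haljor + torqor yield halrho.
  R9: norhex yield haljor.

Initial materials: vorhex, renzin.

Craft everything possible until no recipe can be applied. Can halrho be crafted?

Using R5, renzin and vorhex make norhex.
norhex → haljor (R9).
norhex + haljor → torqor (R6).
haljor + torqor → halrho (R8).

Yes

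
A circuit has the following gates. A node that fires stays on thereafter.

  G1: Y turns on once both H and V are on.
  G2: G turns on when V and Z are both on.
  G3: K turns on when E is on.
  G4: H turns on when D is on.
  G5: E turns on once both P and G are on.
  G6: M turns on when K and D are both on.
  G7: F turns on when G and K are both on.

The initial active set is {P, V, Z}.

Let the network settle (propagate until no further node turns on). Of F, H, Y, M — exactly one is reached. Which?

F

V and Z are on, so G turns on (G2).
P and G are on, so E turns on (G5).
E is on, so K turns on (G3).
G and K are on, so F turns on (G7).
M would need K and D (G6), but D never turns on. H would need D (G4), but D never turns on. Y would need H and V (G1), but H never turns on.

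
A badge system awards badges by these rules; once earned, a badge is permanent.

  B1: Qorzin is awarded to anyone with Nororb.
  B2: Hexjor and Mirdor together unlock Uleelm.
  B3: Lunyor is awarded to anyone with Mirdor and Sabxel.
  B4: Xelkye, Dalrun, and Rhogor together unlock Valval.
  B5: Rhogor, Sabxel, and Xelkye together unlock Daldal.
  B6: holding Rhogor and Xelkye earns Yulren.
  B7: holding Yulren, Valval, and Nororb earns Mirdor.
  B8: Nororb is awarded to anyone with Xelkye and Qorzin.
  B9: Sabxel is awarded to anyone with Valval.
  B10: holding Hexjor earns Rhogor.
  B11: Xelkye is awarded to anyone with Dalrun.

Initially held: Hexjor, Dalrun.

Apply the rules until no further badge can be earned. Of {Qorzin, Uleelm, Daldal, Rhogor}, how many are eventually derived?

With Hexjor, Rhogor is earned (B10).
With Dalrun, Xelkye is earned (B11).
With Xelkye, Dalrun, and Rhogor, Valval is earned (B4).
With Valval, Sabxel is earned (B9).
With Rhogor, Sabxel, and Xelkye, Daldal is earned (B5).
Qorzin would need Nororb (B1), but Nororb is never earned.
Uleelm would need Hexjor and Mirdor (B2), but Mirdor is never earned.
Daldal: reached.
Rhogor: reached.
Reached: Daldal and Rhogor — 2 of the 4.

2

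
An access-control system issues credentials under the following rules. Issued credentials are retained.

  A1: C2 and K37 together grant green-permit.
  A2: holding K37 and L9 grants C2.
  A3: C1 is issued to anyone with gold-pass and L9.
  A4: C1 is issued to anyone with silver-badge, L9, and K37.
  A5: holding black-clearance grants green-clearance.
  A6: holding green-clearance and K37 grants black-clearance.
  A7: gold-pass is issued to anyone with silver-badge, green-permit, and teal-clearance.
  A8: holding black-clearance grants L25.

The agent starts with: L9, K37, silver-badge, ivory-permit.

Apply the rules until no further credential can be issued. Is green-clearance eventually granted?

No

green-clearance would need black-clearance (A5), but black-clearance is never granted.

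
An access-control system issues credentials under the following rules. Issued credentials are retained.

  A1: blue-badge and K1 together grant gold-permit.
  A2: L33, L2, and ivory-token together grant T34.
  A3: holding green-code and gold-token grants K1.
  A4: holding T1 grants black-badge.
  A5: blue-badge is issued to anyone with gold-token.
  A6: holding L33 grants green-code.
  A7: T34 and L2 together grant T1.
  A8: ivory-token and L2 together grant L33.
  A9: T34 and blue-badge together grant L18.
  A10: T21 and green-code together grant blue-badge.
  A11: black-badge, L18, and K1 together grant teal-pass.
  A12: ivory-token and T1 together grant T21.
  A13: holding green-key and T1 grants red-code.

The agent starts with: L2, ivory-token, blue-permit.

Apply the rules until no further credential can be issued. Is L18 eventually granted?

Yes

Holding ivory-token and L2 grants L33 (A8).
Holding L33, L2, and ivory-token grants T34 (A2).
Holding L33 grants green-code (A6).
Holding T34 and L2 grants T1 (A7).
Holding ivory-token and T1 grants T21 (A12).
Holding T21 and green-code grants blue-badge (A10).
Holding T34 and blue-badge grants L18 (A9).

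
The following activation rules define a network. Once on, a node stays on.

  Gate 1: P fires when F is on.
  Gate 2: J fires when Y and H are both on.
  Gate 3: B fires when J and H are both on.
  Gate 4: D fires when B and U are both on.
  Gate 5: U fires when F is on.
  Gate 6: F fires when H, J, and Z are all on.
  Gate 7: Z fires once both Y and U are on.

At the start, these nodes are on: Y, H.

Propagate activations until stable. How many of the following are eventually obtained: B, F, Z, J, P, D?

Gate 2: Y and H on → J on.
J and H are on, so B fires (Gate 3).
B: reached.
F would need H, J, and Z (Gate 6), but Z never turns on.
Z would need Y and U (Gate 7), but U never turns on.
J: reached.
P would need F (Gate 1), but F never turns on.
D would need B and U (Gate 4), but U never turns on.
Reached: B and J — 2 of the 6.

2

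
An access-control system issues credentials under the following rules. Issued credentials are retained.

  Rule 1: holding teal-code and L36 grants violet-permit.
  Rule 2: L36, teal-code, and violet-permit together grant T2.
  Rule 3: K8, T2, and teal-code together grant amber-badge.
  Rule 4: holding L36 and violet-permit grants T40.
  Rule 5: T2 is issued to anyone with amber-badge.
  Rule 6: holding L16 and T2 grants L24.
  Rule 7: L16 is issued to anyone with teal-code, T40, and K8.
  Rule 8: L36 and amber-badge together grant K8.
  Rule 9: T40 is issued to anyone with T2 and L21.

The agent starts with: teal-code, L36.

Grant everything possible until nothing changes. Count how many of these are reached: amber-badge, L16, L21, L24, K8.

amber-badge would need K8, T2, and teal-code (Rule 3), but K8 is never granted.
L16 would need teal-code, T40, and K8 (Rule 7), but K8 is never granted.
No rule produces L21, and it is not given.
L24 would need L16 and T2 (Rule 6), but L16 is never granted.
K8 would need L36 and amber-badge (Rule 8), but amber-badge is never granted.
None of the 5 are reached.

0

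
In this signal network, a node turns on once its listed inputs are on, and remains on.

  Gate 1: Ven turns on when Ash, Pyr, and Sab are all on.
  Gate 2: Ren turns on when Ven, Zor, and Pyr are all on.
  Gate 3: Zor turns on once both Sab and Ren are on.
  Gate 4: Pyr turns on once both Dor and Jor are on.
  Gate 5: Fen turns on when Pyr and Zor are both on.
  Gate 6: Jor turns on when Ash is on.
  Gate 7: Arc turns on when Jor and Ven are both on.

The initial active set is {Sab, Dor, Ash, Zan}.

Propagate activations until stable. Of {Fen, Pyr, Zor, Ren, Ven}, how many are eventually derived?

Gate 6: Ash on → Jor on.
Gate 4: Dor and Jor on → Pyr on.
Ash, Pyr, and Sab are on, so Ven turns on (Gate 1).
Fen would need Pyr and Zor (Gate 5), but Zor never turns on.
Pyr: reached.
Zor would need Sab and Ren (Gate 3), but Ren never turns on.
Ren would need Ven, Zor, and Pyr (Gate 2), but Zor never turns on.
Ven: reached.
Reached: Pyr and Ven — 2 of the 5.

2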